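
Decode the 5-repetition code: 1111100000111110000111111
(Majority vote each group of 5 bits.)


Groups: 11111, 00000, 11111, 00001, 11111
Majority votes: 10101

10101


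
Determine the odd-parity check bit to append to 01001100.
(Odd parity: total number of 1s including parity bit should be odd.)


Number of 1s in data: 3
Parity bit: 0

0


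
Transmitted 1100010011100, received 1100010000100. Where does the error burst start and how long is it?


XOR: 0000000011000

Burst at position 8, length 2


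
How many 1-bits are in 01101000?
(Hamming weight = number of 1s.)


Counting 1s in 01101000

3


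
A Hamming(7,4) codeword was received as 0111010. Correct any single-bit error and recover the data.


Syndrome = 3: error at position 3

Data: 0010 (corrected bit 3)


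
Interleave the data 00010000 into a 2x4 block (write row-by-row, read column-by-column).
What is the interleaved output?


Matrix:
  0001
  0000
Read columns: 00000010

00000010


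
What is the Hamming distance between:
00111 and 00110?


XOR: 00001
Count of 1s: 1

1


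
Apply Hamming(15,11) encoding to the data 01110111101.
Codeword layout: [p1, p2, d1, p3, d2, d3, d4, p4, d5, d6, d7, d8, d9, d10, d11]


Parity bits: p1=1, p2=1, p3=0, p4=1

110011110111101


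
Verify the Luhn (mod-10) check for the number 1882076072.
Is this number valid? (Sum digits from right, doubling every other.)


Luhn sum = 36
36 mod 10 = 6

Invalid (Luhn sum mod 10 = 6)


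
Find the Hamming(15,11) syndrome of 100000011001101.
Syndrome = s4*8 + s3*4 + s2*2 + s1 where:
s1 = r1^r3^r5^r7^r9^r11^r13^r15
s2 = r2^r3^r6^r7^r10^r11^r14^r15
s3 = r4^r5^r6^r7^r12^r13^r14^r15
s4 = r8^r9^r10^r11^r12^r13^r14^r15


s1=0, s2=1, s3=1, s4=1

Syndrome = 14 (error at position 14)


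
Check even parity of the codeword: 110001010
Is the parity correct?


Number of 1s: 4

Yes, parity is correct (4 ones)


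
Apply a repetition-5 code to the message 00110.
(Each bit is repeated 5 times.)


Each bit -> 5 copies

0000000000111111111100000


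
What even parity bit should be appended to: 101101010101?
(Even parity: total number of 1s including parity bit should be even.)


Number of 1s in data: 7
Parity bit: 1

1


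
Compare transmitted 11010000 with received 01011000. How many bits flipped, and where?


XOR: 10001000

2 error(s) at position(s): 0, 4


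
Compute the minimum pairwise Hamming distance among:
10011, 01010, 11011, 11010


Comparing all pairs, minimum distance: 1
Can detect 0 errors, correct 0 errors

1


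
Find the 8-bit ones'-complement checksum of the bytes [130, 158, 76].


Sum = 364 mod 256 = 108
Complement = 147

147


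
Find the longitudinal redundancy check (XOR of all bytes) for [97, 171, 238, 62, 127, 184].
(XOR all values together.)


XOR chain: 97 ^ 171 ^ 238 ^ 62 ^ 127 ^ 184 = 221

221


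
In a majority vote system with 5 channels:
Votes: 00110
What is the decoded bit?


Ones: 2 out of 5
Threshold: 3

0 (2/5 voted 1)


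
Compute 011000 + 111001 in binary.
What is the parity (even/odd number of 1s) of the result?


011000 = 24
111001 = 57
Sum = 81 = 1010001
1s count = 3

odd parity (3 ones in 1010001)


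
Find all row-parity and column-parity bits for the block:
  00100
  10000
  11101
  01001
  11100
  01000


Row parities: 110011
Column parities: 10100

Row P: 110011, Col P: 10100, Corner: 0


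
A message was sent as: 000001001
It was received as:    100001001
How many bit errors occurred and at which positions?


XOR: 100000000

1 error(s) at position(s): 0


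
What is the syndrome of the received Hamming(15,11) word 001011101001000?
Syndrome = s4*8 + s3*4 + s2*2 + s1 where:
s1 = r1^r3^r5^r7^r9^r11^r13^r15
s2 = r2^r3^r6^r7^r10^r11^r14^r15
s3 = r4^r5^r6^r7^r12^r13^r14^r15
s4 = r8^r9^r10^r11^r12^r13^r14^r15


s1=0, s2=1, s3=0, s4=0

Syndrome = 2 (error at position 2)


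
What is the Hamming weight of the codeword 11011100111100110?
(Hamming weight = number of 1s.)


Counting 1s in 11011100111100110

11


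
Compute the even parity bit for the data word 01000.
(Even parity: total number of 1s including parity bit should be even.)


Number of 1s in data: 1
Parity bit: 1

1


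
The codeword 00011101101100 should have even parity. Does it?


Number of 1s: 7

No, parity error (7 ones)


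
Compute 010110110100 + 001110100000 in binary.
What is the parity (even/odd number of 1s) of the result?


010110110100 = 1460
001110100000 = 928
Sum = 2388 = 100101010100
1s count = 5

odd parity (5 ones in 100101010100)


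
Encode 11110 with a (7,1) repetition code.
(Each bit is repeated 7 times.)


Each bit -> 7 copies

11111111111111111111111111110000000


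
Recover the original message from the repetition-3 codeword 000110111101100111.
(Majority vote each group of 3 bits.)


Groups: 000, 110, 111, 101, 100, 111
Majority votes: 011101

011101


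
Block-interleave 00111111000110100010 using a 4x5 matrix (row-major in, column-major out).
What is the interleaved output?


Matrix:
  00111
  11100
  01101
  00010
Read columns: 01000110111010011010

01000110111010011010


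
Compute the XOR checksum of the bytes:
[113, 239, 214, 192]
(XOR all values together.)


XOR chain: 113 ^ 239 ^ 214 ^ 192 = 136

136


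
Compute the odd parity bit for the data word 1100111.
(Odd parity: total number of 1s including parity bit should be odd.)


Number of 1s in data: 5
Parity bit: 0

0


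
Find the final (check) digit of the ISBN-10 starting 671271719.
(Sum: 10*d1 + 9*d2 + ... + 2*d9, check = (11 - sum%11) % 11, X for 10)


Weighted sum: 241
241 mod 11 = 10

Check digit: 1


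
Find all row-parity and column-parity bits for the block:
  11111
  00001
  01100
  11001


Row parities: 1101
Column parities: 01011

Row P: 1101, Col P: 01011, Corner: 1


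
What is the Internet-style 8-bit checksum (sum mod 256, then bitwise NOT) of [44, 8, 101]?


Sum = 153 mod 256 = 153
Complement = 102

102


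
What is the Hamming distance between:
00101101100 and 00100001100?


XOR: 00001100000
Count of 1s: 2

2


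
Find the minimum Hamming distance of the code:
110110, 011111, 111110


Comparing all pairs, minimum distance: 1
Can detect 0 errors, correct 0 errors

1


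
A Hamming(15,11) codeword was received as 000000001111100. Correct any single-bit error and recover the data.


Syndrome = 9: error at position 9

Data: 00000111100 (corrected bit 9)


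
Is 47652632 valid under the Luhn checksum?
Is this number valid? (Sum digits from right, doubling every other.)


Luhn sum = 41
41 mod 10 = 1

Invalid (Luhn sum mod 10 = 1)


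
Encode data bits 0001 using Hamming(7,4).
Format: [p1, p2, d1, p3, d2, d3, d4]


Parity bits: p1=1, p2=1, p3=1

1101001


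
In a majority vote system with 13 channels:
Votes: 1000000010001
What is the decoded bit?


Ones: 3 out of 13
Threshold: 7

0 (3/13 voted 1)


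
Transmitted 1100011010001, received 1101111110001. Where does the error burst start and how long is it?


XOR: 0001100100000

Burst at position 3, length 5


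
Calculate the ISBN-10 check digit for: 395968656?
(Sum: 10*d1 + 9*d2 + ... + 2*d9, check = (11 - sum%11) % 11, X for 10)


Weighted sum: 341
341 mod 11 = 0

Check digit: 0


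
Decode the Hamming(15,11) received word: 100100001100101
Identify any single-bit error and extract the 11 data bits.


Syndrome = 4: error at position 4

Data: 00001100101 (corrected bit 4)


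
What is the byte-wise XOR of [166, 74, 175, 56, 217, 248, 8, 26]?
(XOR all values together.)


XOR chain: 166 ^ 74 ^ 175 ^ 56 ^ 217 ^ 248 ^ 8 ^ 26 = 72

72


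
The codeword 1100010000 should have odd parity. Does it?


Number of 1s: 3

Yes, parity is correct (3 ones)


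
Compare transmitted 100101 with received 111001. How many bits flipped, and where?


XOR: 011100

3 error(s) at position(s): 1, 2, 3


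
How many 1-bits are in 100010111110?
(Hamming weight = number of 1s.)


Counting 1s in 100010111110

7


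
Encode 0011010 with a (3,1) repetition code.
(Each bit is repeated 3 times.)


Each bit -> 3 copies

000000111111000111000


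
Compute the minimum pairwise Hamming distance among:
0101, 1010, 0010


Comparing all pairs, minimum distance: 1
Can detect 0 errors, correct 0 errors

1


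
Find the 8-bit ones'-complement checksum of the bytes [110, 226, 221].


Sum = 557 mod 256 = 45
Complement = 210

210


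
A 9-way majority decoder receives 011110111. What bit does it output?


Ones: 7 out of 9
Threshold: 5

1 (7/9 voted 1)


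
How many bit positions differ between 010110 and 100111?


XOR: 110001
Count of 1s: 3

3


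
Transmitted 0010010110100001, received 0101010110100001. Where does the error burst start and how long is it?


XOR: 0111000000000000

Burst at position 1, length 3


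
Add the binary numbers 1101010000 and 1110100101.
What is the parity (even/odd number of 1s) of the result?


1101010000 = 848
1110100101 = 933
Sum = 1781 = 11011110101
1s count = 8

even parity (8 ones in 11011110101)


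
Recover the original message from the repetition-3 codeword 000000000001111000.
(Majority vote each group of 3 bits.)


Groups: 000, 000, 000, 001, 111, 000
Majority votes: 000010

000010


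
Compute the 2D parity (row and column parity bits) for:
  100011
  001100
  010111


Row parities: 100
Column parities: 111000

Row P: 100, Col P: 111000, Corner: 1


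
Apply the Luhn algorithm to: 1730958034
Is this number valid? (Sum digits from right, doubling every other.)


Luhn sum = 46
46 mod 10 = 6

Invalid (Luhn sum mod 10 = 6)


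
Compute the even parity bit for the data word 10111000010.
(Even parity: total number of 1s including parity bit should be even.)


Number of 1s in data: 5
Parity bit: 1

1


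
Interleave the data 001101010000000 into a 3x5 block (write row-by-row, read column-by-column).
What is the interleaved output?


Matrix:
  00110
  10100
  00000
Read columns: 010000110100000

010000110100000


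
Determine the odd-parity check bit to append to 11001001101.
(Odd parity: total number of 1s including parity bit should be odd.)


Number of 1s in data: 6
Parity bit: 1

1


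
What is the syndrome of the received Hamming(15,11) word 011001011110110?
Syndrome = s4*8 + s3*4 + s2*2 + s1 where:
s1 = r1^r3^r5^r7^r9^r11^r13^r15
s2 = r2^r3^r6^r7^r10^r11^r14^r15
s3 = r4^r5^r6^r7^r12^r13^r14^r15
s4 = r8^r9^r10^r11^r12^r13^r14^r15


s1=0, s2=0, s3=1, s4=0

Syndrome = 4 (error at position 4)


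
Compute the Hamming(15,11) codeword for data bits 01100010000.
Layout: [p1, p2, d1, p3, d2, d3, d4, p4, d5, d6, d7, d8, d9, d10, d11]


Parity bits: p1=0, p2=0, p3=0, p4=1

000011010010000


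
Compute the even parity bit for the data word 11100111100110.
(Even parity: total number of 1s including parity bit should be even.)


Number of 1s in data: 9
Parity bit: 1

1


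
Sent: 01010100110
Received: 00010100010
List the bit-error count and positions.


XOR: 01000000100

2 error(s) at position(s): 1, 8


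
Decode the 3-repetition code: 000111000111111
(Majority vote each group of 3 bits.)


Groups: 000, 111, 000, 111, 111
Majority votes: 01011

01011


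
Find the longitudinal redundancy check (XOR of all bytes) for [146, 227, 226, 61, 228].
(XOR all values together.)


XOR chain: 146 ^ 227 ^ 226 ^ 61 ^ 228 = 74

74


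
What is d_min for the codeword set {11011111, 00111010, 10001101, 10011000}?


Comparing all pairs, minimum distance: 3
Can detect 2 errors, correct 1 errors

3


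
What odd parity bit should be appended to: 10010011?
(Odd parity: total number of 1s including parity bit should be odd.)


Number of 1s in data: 4
Parity bit: 1

1


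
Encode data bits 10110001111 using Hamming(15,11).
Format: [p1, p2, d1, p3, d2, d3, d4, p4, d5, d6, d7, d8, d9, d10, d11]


Parity bits: p1=0, p2=1, p3=0, p4=0

011001100001111


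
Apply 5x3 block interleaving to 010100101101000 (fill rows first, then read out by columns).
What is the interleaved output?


Matrix:
  010
  100
  101
  101
  000
Read columns: 011101000000110

011101000000110


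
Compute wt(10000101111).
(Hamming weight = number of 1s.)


Counting 1s in 10000101111

6


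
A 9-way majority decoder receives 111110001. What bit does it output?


Ones: 6 out of 9
Threshold: 5

1 (6/9 voted 1)


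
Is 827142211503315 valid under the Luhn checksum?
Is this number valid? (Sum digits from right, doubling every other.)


Luhn sum = 51
51 mod 10 = 1

Invalid (Luhn sum mod 10 = 1)


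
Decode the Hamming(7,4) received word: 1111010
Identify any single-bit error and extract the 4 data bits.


Syndrome = 2: error at position 2

Data: 1010 (corrected bit 2)


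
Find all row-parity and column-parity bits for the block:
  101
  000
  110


Row parities: 000
Column parities: 011

Row P: 000, Col P: 011, Corner: 0


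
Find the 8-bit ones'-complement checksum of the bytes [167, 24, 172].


Sum = 363 mod 256 = 107
Complement = 148

148


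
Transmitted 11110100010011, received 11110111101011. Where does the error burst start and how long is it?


XOR: 00000011111000

Burst at position 6, length 5


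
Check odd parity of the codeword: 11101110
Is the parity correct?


Number of 1s: 6

No, parity error (6 ones)


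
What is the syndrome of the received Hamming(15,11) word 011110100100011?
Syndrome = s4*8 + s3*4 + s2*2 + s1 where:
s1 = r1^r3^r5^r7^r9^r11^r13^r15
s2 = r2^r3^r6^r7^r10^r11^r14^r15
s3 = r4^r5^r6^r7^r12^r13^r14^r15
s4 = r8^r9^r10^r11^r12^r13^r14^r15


s1=0, s2=0, s3=1, s4=1

Syndrome = 12 (error at position 12)


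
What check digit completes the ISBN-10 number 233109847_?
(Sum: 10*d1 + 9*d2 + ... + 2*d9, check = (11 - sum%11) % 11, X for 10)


Weighted sum: 181
181 mod 11 = 5

Check digit: 6


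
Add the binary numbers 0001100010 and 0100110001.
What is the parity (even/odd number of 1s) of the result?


0001100010 = 98
0100110001 = 305
Sum = 403 = 110010011
1s count = 5

odd parity (5 ones in 110010011)


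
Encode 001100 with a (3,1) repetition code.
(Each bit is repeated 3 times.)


Each bit -> 3 copies

000000111111000000


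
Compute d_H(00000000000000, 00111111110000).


XOR: 00111111110000
Count of 1s: 8

8


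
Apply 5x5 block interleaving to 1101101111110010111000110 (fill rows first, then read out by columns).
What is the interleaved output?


Matrix:
  11011
  01111
  11001
  01110
  00110
Read columns: 1010011110010111101111100

1010011110010111101111100


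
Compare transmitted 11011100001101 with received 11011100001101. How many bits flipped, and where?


XOR: 00000000000000

0 errors (received matches sent)


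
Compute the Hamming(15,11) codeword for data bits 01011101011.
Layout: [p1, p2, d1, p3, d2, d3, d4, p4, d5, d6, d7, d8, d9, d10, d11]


Parity bits: p1=0, p2=0, p3=1, p4=1

000110111101011


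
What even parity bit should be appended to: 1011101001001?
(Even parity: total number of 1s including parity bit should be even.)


Number of 1s in data: 7
Parity bit: 1

1


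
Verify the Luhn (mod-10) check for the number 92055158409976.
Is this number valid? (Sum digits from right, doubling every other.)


Luhn sum = 64
64 mod 10 = 4

Invalid (Luhn sum mod 10 = 4)


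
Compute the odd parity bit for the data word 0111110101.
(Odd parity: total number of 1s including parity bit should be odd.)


Number of 1s in data: 7
Parity bit: 0

0


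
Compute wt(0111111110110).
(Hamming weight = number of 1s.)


Counting 1s in 0111111110110

10


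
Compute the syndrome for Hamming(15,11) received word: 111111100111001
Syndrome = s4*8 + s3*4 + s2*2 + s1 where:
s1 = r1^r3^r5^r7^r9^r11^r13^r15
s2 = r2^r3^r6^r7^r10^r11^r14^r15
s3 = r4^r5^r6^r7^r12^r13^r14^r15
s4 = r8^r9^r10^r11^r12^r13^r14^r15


s1=0, s2=1, s3=0, s4=0

Syndrome = 2 (error at position 2)


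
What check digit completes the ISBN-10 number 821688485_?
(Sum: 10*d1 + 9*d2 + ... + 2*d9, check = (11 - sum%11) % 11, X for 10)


Weighted sum: 286
286 mod 11 = 0

Check digit: 0


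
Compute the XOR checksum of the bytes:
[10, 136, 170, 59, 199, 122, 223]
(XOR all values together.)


XOR chain: 10 ^ 136 ^ 170 ^ 59 ^ 199 ^ 122 ^ 223 = 113

113


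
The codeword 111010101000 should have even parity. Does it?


Number of 1s: 6

Yes, parity is correct (6 ones)


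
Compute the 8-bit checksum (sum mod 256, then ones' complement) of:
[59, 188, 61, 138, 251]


Sum = 697 mod 256 = 185
Complement = 70

70


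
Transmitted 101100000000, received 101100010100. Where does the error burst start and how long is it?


XOR: 000000010100

Burst at position 7, length 3


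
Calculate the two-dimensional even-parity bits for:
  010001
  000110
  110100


Row parities: 001
Column parities: 100011

Row P: 001, Col P: 100011, Corner: 1


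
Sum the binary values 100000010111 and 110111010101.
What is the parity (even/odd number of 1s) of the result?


100000010111 = 2071
110111010101 = 3541
Sum = 5612 = 1010111101100
1s count = 8

even parity (8 ones in 1010111101100)


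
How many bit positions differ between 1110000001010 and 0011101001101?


XOR: 1101101000111
Count of 1s: 8

8


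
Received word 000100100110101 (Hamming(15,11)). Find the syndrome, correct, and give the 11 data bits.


Syndrome = 0: no error detected

Data: 00010110101 (no errors)


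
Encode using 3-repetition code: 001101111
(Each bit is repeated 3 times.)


Each bit -> 3 copies

000000111111000111111111111


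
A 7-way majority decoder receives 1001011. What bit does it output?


Ones: 4 out of 7
Threshold: 4

1 (4/7 voted 1)


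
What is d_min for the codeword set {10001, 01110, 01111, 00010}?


Comparing all pairs, minimum distance: 1
Can detect 0 errors, correct 0 errors

1


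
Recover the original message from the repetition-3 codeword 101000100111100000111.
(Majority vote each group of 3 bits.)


Groups: 101, 000, 100, 111, 100, 000, 111
Majority votes: 1001001

1001001


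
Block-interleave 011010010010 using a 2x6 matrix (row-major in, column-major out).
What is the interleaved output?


Matrix:
  011010
  010010
Read columns: 001110001100

001110001100


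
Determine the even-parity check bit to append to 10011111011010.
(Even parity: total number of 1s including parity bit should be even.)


Number of 1s in data: 9
Parity bit: 1

1


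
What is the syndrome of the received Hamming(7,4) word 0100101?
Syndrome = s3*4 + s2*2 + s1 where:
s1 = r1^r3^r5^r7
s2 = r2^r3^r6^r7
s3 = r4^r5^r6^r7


s1=0, s2=0, s3=0

Syndrome = 0 (no error)


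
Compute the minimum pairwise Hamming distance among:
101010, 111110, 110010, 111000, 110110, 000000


Comparing all pairs, minimum distance: 1
Can detect 0 errors, correct 0 errors

1


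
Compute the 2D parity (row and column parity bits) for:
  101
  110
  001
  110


Row parities: 0010
Column parities: 100

Row P: 0010, Col P: 100, Corner: 1


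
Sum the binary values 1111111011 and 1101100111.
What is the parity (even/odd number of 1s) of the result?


1111111011 = 1019
1101100111 = 871
Sum = 1890 = 11101100010
1s count = 6

even parity (6 ones in 11101100010)


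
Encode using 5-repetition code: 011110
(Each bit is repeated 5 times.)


Each bit -> 5 copies

000001111111111111111111100000


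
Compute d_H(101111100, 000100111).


XOR: 101011011
Count of 1s: 6

6


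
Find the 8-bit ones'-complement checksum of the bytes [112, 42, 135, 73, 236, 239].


Sum = 837 mod 256 = 69
Complement = 186

186


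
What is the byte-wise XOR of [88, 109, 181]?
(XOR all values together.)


XOR chain: 88 ^ 109 ^ 181 = 128

128


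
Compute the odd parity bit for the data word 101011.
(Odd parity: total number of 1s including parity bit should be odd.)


Number of 1s in data: 4
Parity bit: 1

1


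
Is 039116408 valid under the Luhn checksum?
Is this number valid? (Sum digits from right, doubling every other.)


Luhn sum = 33
33 mod 10 = 3

Invalid (Luhn sum mod 10 = 3)


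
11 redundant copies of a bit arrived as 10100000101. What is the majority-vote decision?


Ones: 4 out of 11
Threshold: 6

0 (4/11 voted 1)


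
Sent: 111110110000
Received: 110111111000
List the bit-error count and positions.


XOR: 001001001000

3 error(s) at position(s): 2, 5, 8


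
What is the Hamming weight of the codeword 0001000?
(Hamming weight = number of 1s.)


Counting 1s in 0001000

1


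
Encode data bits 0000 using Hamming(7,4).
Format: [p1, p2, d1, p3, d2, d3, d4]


Parity bits: p1=0, p2=0, p3=0

0000000


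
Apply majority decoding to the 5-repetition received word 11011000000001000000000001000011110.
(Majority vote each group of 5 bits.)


Groups: 11011, 00000, 00010, 00000, 00000, 10000, 11110
Majority votes: 1000001

1000001


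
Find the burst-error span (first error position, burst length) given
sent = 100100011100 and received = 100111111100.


XOR: 000011100000

Burst at position 4, length 3


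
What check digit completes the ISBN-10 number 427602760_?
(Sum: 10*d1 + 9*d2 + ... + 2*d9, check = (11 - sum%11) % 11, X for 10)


Weighted sum: 212
212 mod 11 = 3

Check digit: 8


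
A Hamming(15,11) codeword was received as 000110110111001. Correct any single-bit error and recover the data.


Syndrome = 12: error at position 12

Data: 01010110001 (corrected bit 12)


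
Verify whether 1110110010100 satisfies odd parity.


Number of 1s: 7

Yes, parity is correct (7 ones)


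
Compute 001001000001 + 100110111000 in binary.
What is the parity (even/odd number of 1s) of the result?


001001000001 = 577
100110111000 = 2488
Sum = 3065 = 101111111001
1s count = 9

odd parity (9 ones in 101111111001)


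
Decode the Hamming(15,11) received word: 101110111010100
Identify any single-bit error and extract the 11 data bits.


Syndrome = 3: error at position 3

Data: 01011010100 (corrected bit 3)


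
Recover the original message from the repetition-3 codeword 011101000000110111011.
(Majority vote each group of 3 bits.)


Groups: 011, 101, 000, 000, 110, 111, 011
Majority votes: 1100111

1100111


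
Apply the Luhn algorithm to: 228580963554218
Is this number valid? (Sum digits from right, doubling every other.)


Luhn sum = 64
64 mod 10 = 4

Invalid (Luhn sum mod 10 = 4)


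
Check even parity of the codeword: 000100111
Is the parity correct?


Number of 1s: 4

Yes, parity is correct (4 ones)


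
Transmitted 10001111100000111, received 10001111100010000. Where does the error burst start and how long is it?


XOR: 00000000000010111

Burst at position 12, length 5


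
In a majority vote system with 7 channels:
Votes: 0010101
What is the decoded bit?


Ones: 3 out of 7
Threshold: 4

0 (3/7 voted 1)


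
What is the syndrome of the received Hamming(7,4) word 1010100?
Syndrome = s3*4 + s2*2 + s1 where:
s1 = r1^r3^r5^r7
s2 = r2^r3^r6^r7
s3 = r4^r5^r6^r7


s1=1, s2=1, s3=1

Syndrome = 7 (error at position 7)


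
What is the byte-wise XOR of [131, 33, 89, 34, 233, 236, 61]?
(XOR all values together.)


XOR chain: 131 ^ 33 ^ 89 ^ 34 ^ 233 ^ 236 ^ 61 = 225

225


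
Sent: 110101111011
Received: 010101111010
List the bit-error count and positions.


XOR: 100000000001

2 error(s) at position(s): 0, 11


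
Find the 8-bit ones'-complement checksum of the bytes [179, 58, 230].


Sum = 467 mod 256 = 211
Complement = 44

44


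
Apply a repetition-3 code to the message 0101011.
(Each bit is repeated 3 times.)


Each bit -> 3 copies

000111000111000111111


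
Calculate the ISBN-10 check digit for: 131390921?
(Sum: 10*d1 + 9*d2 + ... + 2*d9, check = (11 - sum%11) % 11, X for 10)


Weighted sum: 164
164 mod 11 = 10

Check digit: 1


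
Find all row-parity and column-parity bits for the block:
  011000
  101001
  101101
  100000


Row parities: 0101
Column parities: 111100

Row P: 0101, Col P: 111100, Corner: 0


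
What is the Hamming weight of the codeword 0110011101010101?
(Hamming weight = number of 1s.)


Counting 1s in 0110011101010101

9


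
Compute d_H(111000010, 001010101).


XOR: 110010111
Count of 1s: 6

6


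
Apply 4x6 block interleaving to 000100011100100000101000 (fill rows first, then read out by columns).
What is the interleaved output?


Matrix:
  000100
  011100
  100000
  101000
Read columns: 001101000101110000000000

001101000101110000000000


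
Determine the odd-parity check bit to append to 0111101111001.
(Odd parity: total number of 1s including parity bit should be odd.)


Number of 1s in data: 9
Parity bit: 0

0


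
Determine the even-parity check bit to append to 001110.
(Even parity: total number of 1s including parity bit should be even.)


Number of 1s in data: 3
Parity bit: 1

1


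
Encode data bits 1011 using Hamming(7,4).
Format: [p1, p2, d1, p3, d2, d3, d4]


Parity bits: p1=0, p2=1, p3=0

0110011


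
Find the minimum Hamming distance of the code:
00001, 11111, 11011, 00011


Comparing all pairs, minimum distance: 1
Can detect 0 errors, correct 0 errors

1


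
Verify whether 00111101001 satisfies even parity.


Number of 1s: 6

Yes, parity is correct (6 ones)


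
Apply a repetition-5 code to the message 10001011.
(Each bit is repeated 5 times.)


Each bit -> 5 copies

1111100000000000000011111000001111111111


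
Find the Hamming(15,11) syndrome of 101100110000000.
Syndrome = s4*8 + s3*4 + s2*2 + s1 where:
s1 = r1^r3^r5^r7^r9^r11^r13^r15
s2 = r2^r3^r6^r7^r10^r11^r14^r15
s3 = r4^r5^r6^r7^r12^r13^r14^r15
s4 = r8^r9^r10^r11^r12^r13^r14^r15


s1=1, s2=0, s3=0, s4=1

Syndrome = 9 (error at position 9)


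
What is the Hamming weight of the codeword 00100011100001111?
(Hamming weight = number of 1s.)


Counting 1s in 00100011100001111

8


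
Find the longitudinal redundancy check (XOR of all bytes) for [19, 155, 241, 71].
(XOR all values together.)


XOR chain: 19 ^ 155 ^ 241 ^ 71 = 62

62


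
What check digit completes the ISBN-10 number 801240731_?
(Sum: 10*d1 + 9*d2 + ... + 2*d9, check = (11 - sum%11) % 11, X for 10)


Weighted sum: 165
165 mod 11 = 0

Check digit: 0


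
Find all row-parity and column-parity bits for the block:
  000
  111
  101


Row parities: 010
Column parities: 010

Row P: 010, Col P: 010, Corner: 1


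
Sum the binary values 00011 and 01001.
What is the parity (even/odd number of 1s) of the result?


00011 = 3
01001 = 9
Sum = 12 = 1100
1s count = 2

even parity (2 ones in 1100)


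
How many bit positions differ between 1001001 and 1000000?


XOR: 0001001
Count of 1s: 2

2


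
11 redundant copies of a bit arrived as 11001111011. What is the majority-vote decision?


Ones: 8 out of 11
Threshold: 6

1 (8/11 voted 1)


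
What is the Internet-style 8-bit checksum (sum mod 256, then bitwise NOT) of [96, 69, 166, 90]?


Sum = 421 mod 256 = 165
Complement = 90

90


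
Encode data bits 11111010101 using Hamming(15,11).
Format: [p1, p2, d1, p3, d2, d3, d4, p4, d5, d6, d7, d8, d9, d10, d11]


Parity bits: p1=1, p2=1, p3=1, p4=0

111111101010101


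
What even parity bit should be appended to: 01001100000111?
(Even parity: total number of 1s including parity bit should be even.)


Number of 1s in data: 6
Parity bit: 0

0


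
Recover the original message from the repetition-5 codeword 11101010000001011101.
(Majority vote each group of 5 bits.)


Groups: 11101, 01000, 00010, 11101
Majority votes: 1001

1001


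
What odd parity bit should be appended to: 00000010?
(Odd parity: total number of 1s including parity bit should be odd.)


Number of 1s in data: 1
Parity bit: 0

0


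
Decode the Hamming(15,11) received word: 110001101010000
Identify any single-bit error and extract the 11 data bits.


Syndrome = 0: no error detected

Data: 00111010000 (no errors)


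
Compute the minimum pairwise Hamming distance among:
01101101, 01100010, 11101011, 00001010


Comparing all pairs, minimum distance: 3
Can detect 2 errors, correct 1 errors

3


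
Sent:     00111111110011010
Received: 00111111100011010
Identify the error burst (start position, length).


XOR: 00000000010000000

Burst at position 9, length 1


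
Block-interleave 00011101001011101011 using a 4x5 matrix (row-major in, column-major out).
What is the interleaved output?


Matrix:
  00011
  10100
  10111
  01011
Read columns: 01100001011010111011

01100001011010111011


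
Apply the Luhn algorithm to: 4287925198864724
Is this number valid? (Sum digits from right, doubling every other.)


Luhn sum = 90
90 mod 10 = 0

Valid (Luhn sum mod 10 = 0)


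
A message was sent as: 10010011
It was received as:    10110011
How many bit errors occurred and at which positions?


XOR: 00100000

1 error(s) at position(s): 2


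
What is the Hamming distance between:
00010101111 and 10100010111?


XOR: 10110111000
Count of 1s: 6

6


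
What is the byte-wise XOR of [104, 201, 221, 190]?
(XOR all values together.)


XOR chain: 104 ^ 201 ^ 221 ^ 190 = 194

194


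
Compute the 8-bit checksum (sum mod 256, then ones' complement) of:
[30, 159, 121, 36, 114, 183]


Sum = 643 mod 256 = 131
Complement = 124

124


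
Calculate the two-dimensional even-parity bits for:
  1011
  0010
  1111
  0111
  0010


Row parities: 11011
Column parities: 0011

Row P: 11011, Col P: 0011, Corner: 0


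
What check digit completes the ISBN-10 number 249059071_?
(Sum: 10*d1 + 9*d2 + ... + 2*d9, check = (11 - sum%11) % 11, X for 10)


Weighted sum: 226
226 mod 11 = 6

Check digit: 5


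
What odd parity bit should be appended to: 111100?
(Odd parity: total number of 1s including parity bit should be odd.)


Number of 1s in data: 4
Parity bit: 1

1


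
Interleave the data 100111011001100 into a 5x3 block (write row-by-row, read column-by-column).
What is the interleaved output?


Matrix:
  100
  111
  011
  001
  100
Read columns: 110010110001110

110010110001110


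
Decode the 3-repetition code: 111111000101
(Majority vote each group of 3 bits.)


Groups: 111, 111, 000, 101
Majority votes: 1101

1101


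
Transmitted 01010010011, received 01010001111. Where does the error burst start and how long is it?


XOR: 00000011100

Burst at position 6, length 3


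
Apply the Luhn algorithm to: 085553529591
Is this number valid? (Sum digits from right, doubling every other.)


Luhn sum = 45
45 mod 10 = 5

Invalid (Luhn sum mod 10 = 5)


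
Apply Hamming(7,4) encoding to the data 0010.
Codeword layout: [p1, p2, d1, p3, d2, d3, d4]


Parity bits: p1=0, p2=1, p3=1

0101010


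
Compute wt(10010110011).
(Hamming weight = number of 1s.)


Counting 1s in 10010110011

6


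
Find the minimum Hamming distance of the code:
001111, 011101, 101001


Comparing all pairs, minimum distance: 2
Can detect 1 errors, correct 0 errors

2


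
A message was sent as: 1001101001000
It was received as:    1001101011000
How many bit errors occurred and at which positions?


XOR: 0000000010000

1 error(s) at position(s): 8


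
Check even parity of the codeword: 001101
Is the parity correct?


Number of 1s: 3

No, parity error (3 ones)


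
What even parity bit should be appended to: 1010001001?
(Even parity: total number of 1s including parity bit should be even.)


Number of 1s in data: 4
Parity bit: 0

0


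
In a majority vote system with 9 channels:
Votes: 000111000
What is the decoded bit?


Ones: 3 out of 9
Threshold: 5

0 (3/9 voted 1)


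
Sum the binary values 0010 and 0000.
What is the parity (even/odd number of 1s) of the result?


0010 = 2
0000 = 0
Sum = 2 = 10
1s count = 1

odd parity (1 ones in 10)


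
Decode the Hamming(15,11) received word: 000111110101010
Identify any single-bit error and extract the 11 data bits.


Syndrome = 0: no error detected

Data: 01110101010 (no errors)


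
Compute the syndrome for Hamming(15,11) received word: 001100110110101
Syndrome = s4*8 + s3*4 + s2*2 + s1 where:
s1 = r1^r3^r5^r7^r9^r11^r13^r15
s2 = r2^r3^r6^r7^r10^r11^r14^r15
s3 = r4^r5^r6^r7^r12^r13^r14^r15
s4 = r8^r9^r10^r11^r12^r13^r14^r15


s1=1, s2=1, s3=0, s4=1

Syndrome = 11 (error at position 11)


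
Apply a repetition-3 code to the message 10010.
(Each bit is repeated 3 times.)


Each bit -> 3 copies

111000000111000


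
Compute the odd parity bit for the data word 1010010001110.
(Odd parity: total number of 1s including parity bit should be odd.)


Number of 1s in data: 6
Parity bit: 1

1


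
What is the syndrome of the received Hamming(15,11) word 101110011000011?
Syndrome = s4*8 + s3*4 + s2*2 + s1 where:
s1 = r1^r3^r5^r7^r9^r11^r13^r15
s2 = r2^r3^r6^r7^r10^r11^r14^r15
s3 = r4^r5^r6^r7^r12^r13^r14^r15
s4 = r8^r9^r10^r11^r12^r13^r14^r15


s1=1, s2=1, s3=0, s4=0

Syndrome = 3 (error at position 3)


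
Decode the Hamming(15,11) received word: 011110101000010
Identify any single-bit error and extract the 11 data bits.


Syndrome = 0: no error detected

Data: 11011000010 (no errors)


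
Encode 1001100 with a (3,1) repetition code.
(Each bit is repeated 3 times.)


Each bit -> 3 copies

111000000111111000000


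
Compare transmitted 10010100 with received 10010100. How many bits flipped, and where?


XOR: 00000000

0 errors (received matches sent)


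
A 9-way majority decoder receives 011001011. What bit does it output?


Ones: 5 out of 9
Threshold: 5

1 (5/9 voted 1)


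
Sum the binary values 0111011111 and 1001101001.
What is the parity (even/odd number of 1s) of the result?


0111011111 = 479
1001101001 = 617
Sum = 1096 = 10001001000
1s count = 3

odd parity (3 ones in 10001001000)


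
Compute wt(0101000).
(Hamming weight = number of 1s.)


Counting 1s in 0101000

2


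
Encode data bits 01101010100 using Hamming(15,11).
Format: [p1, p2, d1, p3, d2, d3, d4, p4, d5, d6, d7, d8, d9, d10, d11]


Parity bits: p1=0, p2=0, p3=1, p4=1

000111011010100


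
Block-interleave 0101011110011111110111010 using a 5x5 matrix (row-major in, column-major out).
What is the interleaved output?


Matrix:
  01010
  11110
  01111
  11101
  11010
Read columns: 0101111111011101110100110

0101111111011101110100110


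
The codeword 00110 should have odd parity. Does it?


Number of 1s: 2

No, parity error (2 ones)


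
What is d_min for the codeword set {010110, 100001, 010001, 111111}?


Comparing all pairs, minimum distance: 2
Can detect 1 errors, correct 0 errors

2


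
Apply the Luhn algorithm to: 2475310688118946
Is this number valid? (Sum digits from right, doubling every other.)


Luhn sum = 79
79 mod 10 = 9

Invalid (Luhn sum mod 10 = 9)


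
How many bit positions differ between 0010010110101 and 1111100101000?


XOR: 1101110011101
Count of 1s: 9

9


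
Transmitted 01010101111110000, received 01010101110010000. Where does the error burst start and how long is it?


XOR: 00000000001100000

Burst at position 10, length 2


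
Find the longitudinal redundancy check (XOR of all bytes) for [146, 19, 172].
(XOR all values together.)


XOR chain: 146 ^ 19 ^ 172 = 45

45


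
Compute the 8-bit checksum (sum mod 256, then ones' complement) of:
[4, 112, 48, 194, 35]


Sum = 393 mod 256 = 137
Complement = 118

118


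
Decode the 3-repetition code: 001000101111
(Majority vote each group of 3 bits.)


Groups: 001, 000, 101, 111
Majority votes: 0011

0011


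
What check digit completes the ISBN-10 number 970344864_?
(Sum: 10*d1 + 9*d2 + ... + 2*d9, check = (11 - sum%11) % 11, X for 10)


Weighted sum: 276
276 mod 11 = 1

Check digit: X


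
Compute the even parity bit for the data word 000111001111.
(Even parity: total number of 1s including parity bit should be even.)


Number of 1s in data: 7
Parity bit: 1

1


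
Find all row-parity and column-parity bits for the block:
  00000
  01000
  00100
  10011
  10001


Row parities: 01110
Column parities: 01110

Row P: 01110, Col P: 01110, Corner: 1


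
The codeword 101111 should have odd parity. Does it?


Number of 1s: 5

Yes, parity is correct (5 ones)


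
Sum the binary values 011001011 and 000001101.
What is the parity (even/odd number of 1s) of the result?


011001011 = 203
000001101 = 13
Sum = 216 = 11011000
1s count = 4

even parity (4 ones in 11011000)


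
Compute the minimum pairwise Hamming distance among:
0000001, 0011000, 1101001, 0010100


Comparing all pairs, minimum distance: 2
Can detect 1 errors, correct 0 errors

2


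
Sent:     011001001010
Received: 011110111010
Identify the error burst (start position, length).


XOR: 000111110000

Burst at position 3, length 5


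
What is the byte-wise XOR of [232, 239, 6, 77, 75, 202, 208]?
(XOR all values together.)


XOR chain: 232 ^ 239 ^ 6 ^ 77 ^ 75 ^ 202 ^ 208 = 29

29


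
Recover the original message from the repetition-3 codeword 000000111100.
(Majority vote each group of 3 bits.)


Groups: 000, 000, 111, 100
Majority votes: 0010

0010


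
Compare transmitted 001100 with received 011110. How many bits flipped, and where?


XOR: 010010

2 error(s) at position(s): 1, 4


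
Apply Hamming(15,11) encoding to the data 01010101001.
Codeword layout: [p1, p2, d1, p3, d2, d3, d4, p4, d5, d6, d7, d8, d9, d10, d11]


Parity bits: p1=1, p2=1, p3=0, p4=1

110010110101001


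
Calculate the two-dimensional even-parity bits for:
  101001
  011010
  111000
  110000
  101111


Row parities: 11101
Column parities: 010100

Row P: 11101, Col P: 010100, Corner: 0


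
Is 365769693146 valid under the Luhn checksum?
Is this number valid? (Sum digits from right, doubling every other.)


Luhn sum = 65
65 mod 10 = 5

Invalid (Luhn sum mod 10 = 5)


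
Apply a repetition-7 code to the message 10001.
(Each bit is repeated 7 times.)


Each bit -> 7 copies

11111110000000000000000000001111111


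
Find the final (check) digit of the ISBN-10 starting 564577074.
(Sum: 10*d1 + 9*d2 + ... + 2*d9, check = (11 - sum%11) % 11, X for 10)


Weighted sum: 277
277 mod 11 = 2

Check digit: 9


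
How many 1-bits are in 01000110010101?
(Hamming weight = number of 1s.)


Counting 1s in 01000110010101

6


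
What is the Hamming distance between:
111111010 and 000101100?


XOR: 111010110
Count of 1s: 6

6


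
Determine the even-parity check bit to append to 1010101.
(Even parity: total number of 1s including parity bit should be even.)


Number of 1s in data: 4
Parity bit: 0

0


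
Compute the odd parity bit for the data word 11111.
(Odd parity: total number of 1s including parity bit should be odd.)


Number of 1s in data: 5
Parity bit: 0

0


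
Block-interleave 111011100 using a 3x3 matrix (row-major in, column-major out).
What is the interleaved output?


Matrix:
  111
  011
  100
Read columns: 101110110

101110110


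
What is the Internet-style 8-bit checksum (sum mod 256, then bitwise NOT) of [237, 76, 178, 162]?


Sum = 653 mod 256 = 141
Complement = 114

114


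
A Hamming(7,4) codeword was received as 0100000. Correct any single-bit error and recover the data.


Syndrome = 2: error at position 2

Data: 0000 (corrected bit 2)


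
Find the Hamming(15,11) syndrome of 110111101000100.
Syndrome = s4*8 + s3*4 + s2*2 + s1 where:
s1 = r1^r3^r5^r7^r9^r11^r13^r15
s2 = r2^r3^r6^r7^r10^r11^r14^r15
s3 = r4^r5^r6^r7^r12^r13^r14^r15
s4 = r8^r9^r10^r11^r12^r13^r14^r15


s1=1, s2=1, s3=1, s4=0

Syndrome = 7 (error at position 7)
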